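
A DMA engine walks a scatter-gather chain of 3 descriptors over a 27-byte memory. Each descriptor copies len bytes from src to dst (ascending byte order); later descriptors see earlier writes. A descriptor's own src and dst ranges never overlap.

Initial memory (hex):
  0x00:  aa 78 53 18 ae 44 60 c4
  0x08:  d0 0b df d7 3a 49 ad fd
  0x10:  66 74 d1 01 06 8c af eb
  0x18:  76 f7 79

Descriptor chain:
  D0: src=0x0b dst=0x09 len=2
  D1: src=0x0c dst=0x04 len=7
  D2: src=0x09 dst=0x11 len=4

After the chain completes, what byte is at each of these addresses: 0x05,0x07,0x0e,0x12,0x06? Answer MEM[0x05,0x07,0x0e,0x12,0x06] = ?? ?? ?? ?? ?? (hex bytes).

MEM[0x05,0x07,0x0e,0x12,0x06] = 49 fd ad d1 ad

  after D0: wrote 2B at 0x09 = d73a
  after D1: wrote 7B at 0x04 = 3a49adfd6674d1
  after D2: wrote 4B at 0x11 = 74d1d73a
query mem[0x05]=0x49, mem[0x07]=0xfd, mem[0x0e]=0xad, mem[0x12]=0xd1, mem[0x06]=0xad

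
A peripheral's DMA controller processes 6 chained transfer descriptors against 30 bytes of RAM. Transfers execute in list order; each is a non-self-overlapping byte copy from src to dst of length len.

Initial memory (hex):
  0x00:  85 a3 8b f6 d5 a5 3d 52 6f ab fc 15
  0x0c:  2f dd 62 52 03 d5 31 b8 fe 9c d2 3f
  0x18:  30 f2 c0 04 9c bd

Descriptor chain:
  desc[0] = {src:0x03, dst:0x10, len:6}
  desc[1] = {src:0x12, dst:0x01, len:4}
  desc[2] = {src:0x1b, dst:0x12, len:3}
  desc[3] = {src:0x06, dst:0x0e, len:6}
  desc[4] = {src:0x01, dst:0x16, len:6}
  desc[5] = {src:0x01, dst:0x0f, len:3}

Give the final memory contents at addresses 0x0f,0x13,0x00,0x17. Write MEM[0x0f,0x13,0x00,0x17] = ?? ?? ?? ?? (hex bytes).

D0: mem[0x10..0x15] <- [f6 d5 a5 3d 52 6f]
D1: mem[0x01..0x04] <- [a5 3d 52 6f]
D2: mem[0x12..0x14] <- [04 9c bd]
D3: mem[0x0e..0x13] <- [3d 52 6f ab fc 15]
D4: mem[0x16..0x1b] <- [a5 3d 52 6f a5 3d]
D5: mem[0x0f..0x11] <- [a5 3d 52]
query mem[0x0f]=0xa5, mem[0x13]=0x15, mem[0x00]=0x85, mem[0x17]=0x3d

MEM[0x0f,0x13,0x00,0x17] = a5 15 85 3d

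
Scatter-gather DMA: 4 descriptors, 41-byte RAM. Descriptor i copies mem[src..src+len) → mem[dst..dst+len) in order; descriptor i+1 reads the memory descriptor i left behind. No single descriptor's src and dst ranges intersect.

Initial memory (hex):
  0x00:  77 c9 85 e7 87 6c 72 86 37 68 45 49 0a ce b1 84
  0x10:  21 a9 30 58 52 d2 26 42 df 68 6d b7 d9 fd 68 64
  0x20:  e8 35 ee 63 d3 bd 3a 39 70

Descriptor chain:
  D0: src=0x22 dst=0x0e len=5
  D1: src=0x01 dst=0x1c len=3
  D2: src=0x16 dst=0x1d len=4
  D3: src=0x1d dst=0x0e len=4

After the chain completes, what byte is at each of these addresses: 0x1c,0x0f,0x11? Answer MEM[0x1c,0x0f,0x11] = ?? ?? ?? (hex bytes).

MEM[0x1c,0x0f,0x11] = c9 42 68

  after D0: wrote 5B at 0x0e = ee63d3bd3a
  after D1: wrote 3B at 0x1c = c985e7
  after D2: wrote 4B at 0x1d = 2642df68
  after D3: wrote 4B at 0x0e = 2642df68
query mem[0x1c]=0xc9, mem[0x0f]=0x42, mem[0x11]=0x68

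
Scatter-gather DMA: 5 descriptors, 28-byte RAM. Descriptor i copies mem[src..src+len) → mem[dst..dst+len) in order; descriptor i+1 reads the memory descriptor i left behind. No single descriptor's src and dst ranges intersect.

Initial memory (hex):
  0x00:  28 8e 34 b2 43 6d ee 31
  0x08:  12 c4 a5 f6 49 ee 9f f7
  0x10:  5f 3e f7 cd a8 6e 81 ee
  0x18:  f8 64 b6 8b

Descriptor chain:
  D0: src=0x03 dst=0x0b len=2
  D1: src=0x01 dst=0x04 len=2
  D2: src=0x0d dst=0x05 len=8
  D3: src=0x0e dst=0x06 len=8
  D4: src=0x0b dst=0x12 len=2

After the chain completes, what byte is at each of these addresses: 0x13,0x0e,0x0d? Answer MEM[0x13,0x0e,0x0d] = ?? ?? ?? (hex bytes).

MEM[0x13,0x0e,0x0d] = a8 9f 6e

#0 dst[0x0b+2] := {0xb2,0x43}
#1 dst[0x04+2] := {0x8e,0x34}
#2 dst[0x05+8] := {0xee,0x9f,0xf7,0x5f,0x3e,0xf7,0xcd,0xa8}
#3 dst[0x06+8] := {0x9f,0xf7,0x5f,0x3e,0xf7,0xcd,0xa8,0x6e}
#4 dst[0x12+2] := {0xcd,0xa8}
query mem[0x13]=0xa8, mem[0x0e]=0x9f, mem[0x0d]=0x6e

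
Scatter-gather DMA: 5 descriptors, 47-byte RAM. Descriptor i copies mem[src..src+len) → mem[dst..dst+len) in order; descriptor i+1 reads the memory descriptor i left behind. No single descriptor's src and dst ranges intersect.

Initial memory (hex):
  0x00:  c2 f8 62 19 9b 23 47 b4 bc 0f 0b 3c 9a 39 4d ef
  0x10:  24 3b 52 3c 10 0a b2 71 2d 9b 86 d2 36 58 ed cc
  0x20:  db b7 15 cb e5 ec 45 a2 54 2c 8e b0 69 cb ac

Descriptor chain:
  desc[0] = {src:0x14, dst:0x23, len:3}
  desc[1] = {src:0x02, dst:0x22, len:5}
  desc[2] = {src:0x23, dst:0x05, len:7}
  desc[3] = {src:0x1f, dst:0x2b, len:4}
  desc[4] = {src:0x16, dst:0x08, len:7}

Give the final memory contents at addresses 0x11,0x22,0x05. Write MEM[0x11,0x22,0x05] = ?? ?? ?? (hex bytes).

#0 dst[0x23+3] := {0x10,0x0a,0xb2}
#1 dst[0x22+5] := {0x62,0x19,0x9b,0x23,0x47}
#2 dst[0x05+7] := {0x19,0x9b,0x23,0x47,0xa2,0x54,0x2c}
#3 dst[0x2b+4] := {0xcc,0xdb,0xb7,0x62}
#4 dst[0x08+7] := {0xb2,0x71,0x2d,0x9b,0x86,0xd2,0x36}
query mem[0x11]=0x3b, mem[0x22]=0x62, mem[0x05]=0x19

MEM[0x11,0x22,0x05] = 3b 62 19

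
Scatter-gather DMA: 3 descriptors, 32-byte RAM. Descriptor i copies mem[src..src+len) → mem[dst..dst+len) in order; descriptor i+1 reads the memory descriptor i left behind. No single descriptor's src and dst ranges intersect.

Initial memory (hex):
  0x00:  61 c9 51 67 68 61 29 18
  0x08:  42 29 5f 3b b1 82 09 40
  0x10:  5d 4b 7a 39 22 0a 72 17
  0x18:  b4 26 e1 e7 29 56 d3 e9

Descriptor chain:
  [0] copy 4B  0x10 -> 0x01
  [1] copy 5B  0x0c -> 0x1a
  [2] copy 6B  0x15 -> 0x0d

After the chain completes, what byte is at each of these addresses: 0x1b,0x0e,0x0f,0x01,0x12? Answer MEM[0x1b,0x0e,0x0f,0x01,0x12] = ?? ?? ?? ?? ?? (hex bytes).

MEM[0x1b,0x0e,0x0f,0x01,0x12] = 82 72 17 5d b1

#0 dst[0x01+4] := {0x5d,0x4b,0x7a,0x39}
#1 dst[0x1a+5] := {0xb1,0x82,0x09,0x40,0x5d}
#2 dst[0x0d+6] := {0x0a,0x72,0x17,0xb4,0x26,0xb1}
query mem[0x1b]=0x82, mem[0x0e]=0x72, mem[0x0f]=0x17, mem[0x01]=0x5d, mem[0x12]=0xb1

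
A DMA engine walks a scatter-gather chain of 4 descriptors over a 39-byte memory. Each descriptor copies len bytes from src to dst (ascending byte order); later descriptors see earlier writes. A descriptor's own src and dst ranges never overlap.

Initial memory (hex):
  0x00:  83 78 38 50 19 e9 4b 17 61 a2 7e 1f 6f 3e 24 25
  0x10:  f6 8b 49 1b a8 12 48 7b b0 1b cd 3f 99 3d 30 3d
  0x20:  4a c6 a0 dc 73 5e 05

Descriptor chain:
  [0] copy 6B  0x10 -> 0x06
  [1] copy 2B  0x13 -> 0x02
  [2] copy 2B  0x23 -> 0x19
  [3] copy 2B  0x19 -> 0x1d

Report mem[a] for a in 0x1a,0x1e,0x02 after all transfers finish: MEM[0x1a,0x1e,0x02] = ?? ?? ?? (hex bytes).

[0] 0x10->0x06 len=6 : f6 8b 49 1b a8 12
[1] 0x13->0x02 len=2 : 1b a8
[2] 0x23->0x19 len=2 : dc 73
[3] 0x19->0x1d len=2 : dc 73
query mem[0x1a]=0x73, mem[0x1e]=0x73, mem[0x02]=0x1b

MEM[0x1a,0x1e,0x02] = 73 73 1b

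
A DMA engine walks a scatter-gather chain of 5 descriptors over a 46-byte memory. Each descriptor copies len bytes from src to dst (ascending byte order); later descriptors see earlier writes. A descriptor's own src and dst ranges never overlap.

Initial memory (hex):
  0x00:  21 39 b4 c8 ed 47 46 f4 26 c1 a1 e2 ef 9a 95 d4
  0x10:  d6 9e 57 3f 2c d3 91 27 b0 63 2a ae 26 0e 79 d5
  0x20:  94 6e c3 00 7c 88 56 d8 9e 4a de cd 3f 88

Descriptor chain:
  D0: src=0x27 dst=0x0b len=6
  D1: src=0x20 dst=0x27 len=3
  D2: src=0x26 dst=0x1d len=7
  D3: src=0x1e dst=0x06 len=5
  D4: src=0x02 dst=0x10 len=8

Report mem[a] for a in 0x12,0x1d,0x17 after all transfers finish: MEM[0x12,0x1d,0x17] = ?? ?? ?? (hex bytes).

MEM[0x12,0x1d,0x17] = ed 56 de

  after D0: wrote 6B at 0x0b = d89e4adecd3f
  after D1: wrote 3B at 0x27 = 946ec3
  after D2: wrote 7B at 0x1d = 56946ec3decd3f
  after D3: wrote 5B at 0x06 = 946ec3decd
  after D4: wrote 8B at 0x10 = b4c8ed47946ec3de
query mem[0x12]=0xed, mem[0x1d]=0x56, mem[0x17]=0xde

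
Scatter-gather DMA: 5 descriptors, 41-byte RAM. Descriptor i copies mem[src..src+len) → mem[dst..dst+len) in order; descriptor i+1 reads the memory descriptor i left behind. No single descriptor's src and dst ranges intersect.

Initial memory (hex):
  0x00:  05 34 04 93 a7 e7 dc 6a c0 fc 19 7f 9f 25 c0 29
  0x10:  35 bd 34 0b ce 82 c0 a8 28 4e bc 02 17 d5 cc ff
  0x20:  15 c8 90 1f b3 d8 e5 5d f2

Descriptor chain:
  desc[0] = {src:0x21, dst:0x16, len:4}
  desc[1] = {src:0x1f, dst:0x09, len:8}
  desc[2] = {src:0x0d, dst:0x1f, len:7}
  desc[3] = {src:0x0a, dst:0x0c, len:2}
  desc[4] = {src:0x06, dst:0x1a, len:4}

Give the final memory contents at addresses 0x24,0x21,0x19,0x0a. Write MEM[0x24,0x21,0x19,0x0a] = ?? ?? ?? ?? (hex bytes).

#0 dst[0x16+4] := {0xc8,0x90,0x1f,0xb3}
#1 dst[0x09+8] := {0xff,0x15,0xc8,0x90,0x1f,0xb3,0xd8,0xe5}
#2 dst[0x1f+7] := {0x1f,0xb3,0xd8,0xe5,0xbd,0x34,0x0b}
#3 dst[0x0c+2] := {0x15,0xc8}
#4 dst[0x1a+4] := {0xdc,0x6a,0xc0,0xff}
query mem[0x24]=0x34, mem[0x21]=0xd8, mem[0x19]=0xb3, mem[0x0a]=0x15

MEM[0x24,0x21,0x19,0x0a] = 34 d8 b3 15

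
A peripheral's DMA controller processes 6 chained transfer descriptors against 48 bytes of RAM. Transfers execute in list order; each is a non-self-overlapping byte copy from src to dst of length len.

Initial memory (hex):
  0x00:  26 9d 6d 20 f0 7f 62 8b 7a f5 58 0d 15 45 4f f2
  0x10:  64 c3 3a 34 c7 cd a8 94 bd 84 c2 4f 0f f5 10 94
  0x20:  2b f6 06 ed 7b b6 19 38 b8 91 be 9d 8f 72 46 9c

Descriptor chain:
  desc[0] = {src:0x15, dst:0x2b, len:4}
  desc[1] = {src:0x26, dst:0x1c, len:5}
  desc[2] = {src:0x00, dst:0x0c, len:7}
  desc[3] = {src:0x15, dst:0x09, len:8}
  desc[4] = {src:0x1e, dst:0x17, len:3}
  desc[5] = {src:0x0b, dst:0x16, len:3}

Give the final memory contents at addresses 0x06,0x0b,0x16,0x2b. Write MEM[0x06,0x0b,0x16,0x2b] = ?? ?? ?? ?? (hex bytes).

MEM[0x06,0x0b,0x16,0x2b] = 62 94 94 cd

#0 dst[0x2b+4] := {0xcd,0xa8,0x94,0xbd}
#1 dst[0x1c+5] := {0x19,0x38,0xb8,0x91,0xbe}
#2 dst[0x0c+7] := {0x26,0x9d,0x6d,0x20,0xf0,0x7f,0x62}
#3 dst[0x09+8] := {0xcd,0xa8,0x94,0xbd,0x84,0xc2,0x4f,0x19}
#4 dst[0x17+3] := {0xb8,0x91,0xbe}
#5 dst[0x16+3] := {0x94,0xbd,0x84}
query mem[0x06]=0x62, mem[0x0b]=0x94, mem[0x16]=0x94, mem[0x2b]=0xcd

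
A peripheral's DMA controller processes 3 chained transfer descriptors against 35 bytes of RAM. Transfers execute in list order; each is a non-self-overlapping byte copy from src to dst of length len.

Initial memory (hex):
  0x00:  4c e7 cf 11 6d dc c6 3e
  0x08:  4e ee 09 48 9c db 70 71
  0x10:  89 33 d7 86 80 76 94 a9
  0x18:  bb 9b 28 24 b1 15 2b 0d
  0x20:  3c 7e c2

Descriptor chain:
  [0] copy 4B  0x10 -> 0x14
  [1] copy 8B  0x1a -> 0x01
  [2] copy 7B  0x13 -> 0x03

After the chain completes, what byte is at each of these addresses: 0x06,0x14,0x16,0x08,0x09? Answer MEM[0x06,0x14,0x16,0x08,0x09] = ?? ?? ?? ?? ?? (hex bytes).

MEM[0x06,0x14,0x16,0x08,0x09] = d7 89 d7 bb 9b

D0: mem[0x14..0x17] <- [89 33 d7 86]
D1: mem[0x01..0x08] <- [28 24 b1 15 2b 0d 3c 7e]
D2: mem[0x03..0x09] <- [86 89 33 d7 86 bb 9b]
query mem[0x06]=0xd7, mem[0x14]=0x89, mem[0x16]=0xd7, mem[0x08]=0xbb, mem[0x09]=0x9b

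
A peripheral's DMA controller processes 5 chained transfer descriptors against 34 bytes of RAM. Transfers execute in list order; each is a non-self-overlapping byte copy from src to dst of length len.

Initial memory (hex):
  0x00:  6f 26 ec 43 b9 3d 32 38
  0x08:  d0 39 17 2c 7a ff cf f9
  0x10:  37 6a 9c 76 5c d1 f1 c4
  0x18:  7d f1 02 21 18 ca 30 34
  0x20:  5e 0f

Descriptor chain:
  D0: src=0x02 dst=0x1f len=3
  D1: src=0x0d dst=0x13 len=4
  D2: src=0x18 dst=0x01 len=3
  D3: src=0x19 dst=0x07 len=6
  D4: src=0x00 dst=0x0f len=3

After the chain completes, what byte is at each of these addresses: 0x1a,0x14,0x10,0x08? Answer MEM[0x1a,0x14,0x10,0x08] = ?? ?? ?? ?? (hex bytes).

MEM[0x1a,0x14,0x10,0x08] = 02 cf 7d 02

  after D0: wrote 3B at 0x1f = ec43b9
  after D1: wrote 4B at 0x13 = ffcff937
  after D2: wrote 3B at 0x01 = 7df102
  after D3: wrote 6B at 0x07 = f1022118ca30
  after D4: wrote 3B at 0x0f = 6f7df1
query mem[0x1a]=0x02, mem[0x14]=0xcf, mem[0x10]=0x7d, mem[0x08]=0x02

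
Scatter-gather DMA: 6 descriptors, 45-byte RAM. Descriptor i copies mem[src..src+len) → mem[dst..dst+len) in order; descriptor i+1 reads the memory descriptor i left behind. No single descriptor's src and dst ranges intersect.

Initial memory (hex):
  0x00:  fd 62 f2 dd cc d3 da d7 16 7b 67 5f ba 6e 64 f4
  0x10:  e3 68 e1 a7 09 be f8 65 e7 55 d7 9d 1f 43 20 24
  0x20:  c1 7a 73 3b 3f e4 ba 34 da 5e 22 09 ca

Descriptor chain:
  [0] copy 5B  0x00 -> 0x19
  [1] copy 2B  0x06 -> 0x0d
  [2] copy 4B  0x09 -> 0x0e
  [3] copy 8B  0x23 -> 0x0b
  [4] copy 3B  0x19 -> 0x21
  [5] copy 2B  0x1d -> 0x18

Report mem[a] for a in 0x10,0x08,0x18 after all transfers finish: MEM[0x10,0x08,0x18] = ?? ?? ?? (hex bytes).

MEM[0x10,0x08,0x18] = da 16 cc

D0: mem[0x19..0x1d] <- [fd 62 f2 dd cc]
D1: mem[0x0d..0x0e] <- [da d7]
D2: mem[0x0e..0x11] <- [7b 67 5f ba]
D3: mem[0x0b..0x12] <- [3b 3f e4 ba 34 da 5e 22]
D4: mem[0x21..0x23] <- [fd 62 f2]
D5: mem[0x18..0x19] <- [cc 20]
query mem[0x10]=0xda, mem[0x08]=0x16, mem[0x18]=0xcc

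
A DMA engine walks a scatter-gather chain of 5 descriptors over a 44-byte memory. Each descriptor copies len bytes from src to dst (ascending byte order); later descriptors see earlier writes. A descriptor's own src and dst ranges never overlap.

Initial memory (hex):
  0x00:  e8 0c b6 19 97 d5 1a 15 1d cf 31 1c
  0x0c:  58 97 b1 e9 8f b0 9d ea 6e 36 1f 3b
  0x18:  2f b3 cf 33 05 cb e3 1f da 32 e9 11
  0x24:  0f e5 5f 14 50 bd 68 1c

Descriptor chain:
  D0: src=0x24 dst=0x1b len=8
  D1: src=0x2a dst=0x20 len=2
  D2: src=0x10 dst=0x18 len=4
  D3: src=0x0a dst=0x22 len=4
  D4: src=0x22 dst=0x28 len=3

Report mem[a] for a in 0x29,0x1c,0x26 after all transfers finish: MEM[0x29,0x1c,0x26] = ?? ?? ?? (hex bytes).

[0] 0x24->0x1b len=8 : 0f e5 5f 14 50 bd 68 1c
[1] 0x2a->0x20 len=2 : 68 1c
[2] 0x10->0x18 len=4 : 8f b0 9d ea
[3] 0x0a->0x22 len=4 : 31 1c 58 97
[4] 0x22->0x28 len=3 : 31 1c 58
query mem[0x29]=0x1c, mem[0x1c]=0xe5, mem[0x26]=0x5f

MEM[0x29,0x1c,0x26] = 1c e5 5f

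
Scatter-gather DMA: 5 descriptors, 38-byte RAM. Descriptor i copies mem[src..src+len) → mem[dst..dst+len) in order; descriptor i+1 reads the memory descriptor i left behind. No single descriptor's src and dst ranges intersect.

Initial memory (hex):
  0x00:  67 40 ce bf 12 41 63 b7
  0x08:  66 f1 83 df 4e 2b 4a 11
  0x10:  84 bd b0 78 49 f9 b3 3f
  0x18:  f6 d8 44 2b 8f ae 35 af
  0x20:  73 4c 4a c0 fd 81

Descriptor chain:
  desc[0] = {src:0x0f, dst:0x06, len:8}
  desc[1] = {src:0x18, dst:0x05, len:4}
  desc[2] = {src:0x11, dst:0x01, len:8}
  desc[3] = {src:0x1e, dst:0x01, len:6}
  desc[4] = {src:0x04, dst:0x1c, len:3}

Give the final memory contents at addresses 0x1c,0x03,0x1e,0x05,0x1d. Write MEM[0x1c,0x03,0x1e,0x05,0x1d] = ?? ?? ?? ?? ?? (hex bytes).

MEM[0x1c,0x03,0x1e,0x05,0x1d] = 4c 73 c0 4a 4a

[0] 0x0f->0x06 len=8 : 11 84 bd b0 78 49 f9 b3
[1] 0x18->0x05 len=4 : f6 d8 44 2b
[2] 0x11->0x01 len=8 : bd b0 78 49 f9 b3 3f f6
[3] 0x1e->0x01 len=6 : 35 af 73 4c 4a c0
[4] 0x04->0x1c len=3 : 4c 4a c0
query mem[0x1c]=0x4c, mem[0x03]=0x73, mem[0x1e]=0xc0, mem[0x05]=0x4a, mem[0x1d]=0x4a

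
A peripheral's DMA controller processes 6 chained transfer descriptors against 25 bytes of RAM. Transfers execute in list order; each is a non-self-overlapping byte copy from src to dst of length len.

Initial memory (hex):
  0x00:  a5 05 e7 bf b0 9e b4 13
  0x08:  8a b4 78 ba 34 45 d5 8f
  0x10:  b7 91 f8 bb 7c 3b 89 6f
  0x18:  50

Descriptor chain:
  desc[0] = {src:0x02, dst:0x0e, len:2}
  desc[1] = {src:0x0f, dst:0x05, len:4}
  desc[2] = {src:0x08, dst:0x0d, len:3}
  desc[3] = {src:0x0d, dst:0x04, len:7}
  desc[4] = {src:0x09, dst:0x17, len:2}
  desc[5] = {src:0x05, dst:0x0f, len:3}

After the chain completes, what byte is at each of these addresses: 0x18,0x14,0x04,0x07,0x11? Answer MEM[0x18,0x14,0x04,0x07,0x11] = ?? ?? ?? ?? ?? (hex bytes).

MEM[0x18,0x14,0x04,0x07,0x11] = bb 7c f8 b7 b7

[0] 0x02->0x0e len=2 : e7 bf
[1] 0x0f->0x05 len=4 : bf b7 91 f8
[2] 0x08->0x0d len=3 : f8 b4 78
[3] 0x0d->0x04 len=7 : f8 b4 78 b7 91 f8 bb
[4] 0x09->0x17 len=2 : f8 bb
[5] 0x05->0x0f len=3 : b4 78 b7
query mem[0x18]=0xbb, mem[0x14]=0x7c, mem[0x04]=0xf8, mem[0x07]=0xb7, mem[0x11]=0xb7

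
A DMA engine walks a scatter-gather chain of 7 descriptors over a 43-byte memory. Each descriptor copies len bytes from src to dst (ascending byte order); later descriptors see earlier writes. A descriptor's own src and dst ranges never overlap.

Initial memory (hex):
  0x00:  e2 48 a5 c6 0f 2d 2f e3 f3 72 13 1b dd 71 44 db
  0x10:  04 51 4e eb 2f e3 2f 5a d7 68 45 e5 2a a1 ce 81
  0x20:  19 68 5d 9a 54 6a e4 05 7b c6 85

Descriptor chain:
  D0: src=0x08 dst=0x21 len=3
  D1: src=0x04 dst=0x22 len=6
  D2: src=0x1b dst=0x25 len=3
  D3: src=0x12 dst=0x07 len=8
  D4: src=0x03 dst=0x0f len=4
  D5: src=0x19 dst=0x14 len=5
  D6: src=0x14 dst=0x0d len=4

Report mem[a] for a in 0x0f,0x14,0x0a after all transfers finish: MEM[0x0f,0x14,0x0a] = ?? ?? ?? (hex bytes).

D0: mem[0x21..0x23] <- [f3 72 13]
D1: mem[0x22..0x27] <- [0f 2d 2f e3 f3 72]
D2: mem[0x25..0x27] <- [e5 2a a1]
D3: mem[0x07..0x0e] <- [4e eb 2f e3 2f 5a d7 68]
D4: mem[0x0f..0x12] <- [c6 0f 2d 2f]
D5: mem[0x14..0x18] <- [68 45 e5 2a a1]
D6: mem[0x0d..0x10] <- [68 45 e5 2a]
query mem[0x0f]=0xe5, mem[0x14]=0x68, mem[0x0a]=0xe3

MEM[0x0f,0x14,0x0a] = e5 68 e3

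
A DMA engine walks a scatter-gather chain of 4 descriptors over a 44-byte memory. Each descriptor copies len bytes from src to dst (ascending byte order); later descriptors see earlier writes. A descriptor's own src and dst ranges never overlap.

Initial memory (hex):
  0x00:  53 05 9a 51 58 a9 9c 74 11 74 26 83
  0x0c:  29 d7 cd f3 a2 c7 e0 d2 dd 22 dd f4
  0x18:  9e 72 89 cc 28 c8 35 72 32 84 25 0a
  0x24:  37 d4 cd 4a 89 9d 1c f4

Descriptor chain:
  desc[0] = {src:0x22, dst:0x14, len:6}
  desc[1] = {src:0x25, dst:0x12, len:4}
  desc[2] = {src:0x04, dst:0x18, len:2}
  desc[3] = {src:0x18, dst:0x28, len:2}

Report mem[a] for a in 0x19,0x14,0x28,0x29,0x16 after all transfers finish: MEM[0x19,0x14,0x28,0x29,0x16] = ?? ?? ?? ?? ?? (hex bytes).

D0: mem[0x14..0x19] <- [25 0a 37 d4 cd 4a]
D1: mem[0x12..0x15] <- [d4 cd 4a 89]
D2: mem[0x18..0x19] <- [58 a9]
D3: mem[0x28..0x29] <- [58 a9]
query mem[0x19]=0xa9, mem[0x14]=0x4a, mem[0x28]=0x58, mem[0x29]=0xa9, mem[0x16]=0x37

MEM[0x19,0x14,0x28,0x29,0x16] = a9 4a 58 a9 37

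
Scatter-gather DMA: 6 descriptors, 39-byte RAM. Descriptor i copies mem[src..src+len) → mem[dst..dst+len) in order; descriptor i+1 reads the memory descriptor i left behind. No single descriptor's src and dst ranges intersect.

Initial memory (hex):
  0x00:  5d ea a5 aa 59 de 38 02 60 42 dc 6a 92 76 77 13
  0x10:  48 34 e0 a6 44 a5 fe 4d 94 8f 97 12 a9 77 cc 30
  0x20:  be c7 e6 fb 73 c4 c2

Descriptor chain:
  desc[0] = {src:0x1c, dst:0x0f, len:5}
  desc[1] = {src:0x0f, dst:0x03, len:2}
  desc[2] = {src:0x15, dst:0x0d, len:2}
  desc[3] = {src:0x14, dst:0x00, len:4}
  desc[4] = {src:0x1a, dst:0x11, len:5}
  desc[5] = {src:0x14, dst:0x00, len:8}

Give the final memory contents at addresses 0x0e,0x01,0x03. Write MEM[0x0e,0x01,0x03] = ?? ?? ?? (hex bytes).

MEM[0x0e,0x01,0x03] = fe cc 4d

  after D0: wrote 5B at 0x0f = a977cc30be
  after D1: wrote 2B at 0x03 = a977
  after D2: wrote 2B at 0x0d = a5fe
  after D3: wrote 4B at 0x00 = 44a5fe4d
  after D4: wrote 5B at 0x11 = 9712a977cc
  after D5: wrote 8B at 0x00 = 77ccfe4d948f9712
query mem[0x0e]=0xfe, mem[0x01]=0xcc, mem[0x03]=0x4d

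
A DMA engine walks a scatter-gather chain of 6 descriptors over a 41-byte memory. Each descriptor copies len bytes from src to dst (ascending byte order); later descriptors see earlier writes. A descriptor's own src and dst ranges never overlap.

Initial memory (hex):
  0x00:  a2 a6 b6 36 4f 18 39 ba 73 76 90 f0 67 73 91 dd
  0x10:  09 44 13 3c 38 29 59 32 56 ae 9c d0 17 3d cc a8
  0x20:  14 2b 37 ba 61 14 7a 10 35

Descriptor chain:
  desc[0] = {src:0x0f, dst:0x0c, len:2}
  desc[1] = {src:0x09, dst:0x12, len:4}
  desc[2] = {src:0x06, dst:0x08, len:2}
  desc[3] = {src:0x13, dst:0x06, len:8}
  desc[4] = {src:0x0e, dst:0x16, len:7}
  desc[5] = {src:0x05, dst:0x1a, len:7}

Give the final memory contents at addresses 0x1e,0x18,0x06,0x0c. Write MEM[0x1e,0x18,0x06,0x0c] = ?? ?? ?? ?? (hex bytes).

MEM[0x1e,0x18,0x06,0x0c] = 59 09 90 ae

#0 dst[0x0c+2] := {0xdd,0x09}
#1 dst[0x12+4] := {0x76,0x90,0xf0,0xdd}
#2 dst[0x08+2] := {0x39,0xba}
#3 dst[0x06+8] := {0x90,0xf0,0xdd,0x59,0x32,0x56,0xae,0x9c}
#4 dst[0x16+7] := {0x91,0xdd,0x09,0x44,0x76,0x90,0xf0}
#5 dst[0x1a+7] := {0x18,0x90,0xf0,0xdd,0x59,0x32,0x56}
query mem[0x1e]=0x59, mem[0x18]=0x09, mem[0x06]=0x90, mem[0x0c]=0xae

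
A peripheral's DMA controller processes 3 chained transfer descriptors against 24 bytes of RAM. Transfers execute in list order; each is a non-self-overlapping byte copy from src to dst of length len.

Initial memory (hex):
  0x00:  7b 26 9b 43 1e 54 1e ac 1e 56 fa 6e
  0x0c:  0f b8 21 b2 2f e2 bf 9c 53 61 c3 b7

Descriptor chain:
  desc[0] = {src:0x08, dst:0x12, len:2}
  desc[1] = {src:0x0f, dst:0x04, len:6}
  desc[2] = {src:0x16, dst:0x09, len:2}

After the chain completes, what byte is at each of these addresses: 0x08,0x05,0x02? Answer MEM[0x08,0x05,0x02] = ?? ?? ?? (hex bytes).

  after D0: wrote 2B at 0x12 = 1e56
  after D1: wrote 6B at 0x04 = b22fe21e5653
  after D2: wrote 2B at 0x09 = c3b7
query mem[0x08]=0x56, mem[0x05]=0x2f, mem[0x02]=0x9b

MEM[0x08,0x05,0x02] = 56 2f 9b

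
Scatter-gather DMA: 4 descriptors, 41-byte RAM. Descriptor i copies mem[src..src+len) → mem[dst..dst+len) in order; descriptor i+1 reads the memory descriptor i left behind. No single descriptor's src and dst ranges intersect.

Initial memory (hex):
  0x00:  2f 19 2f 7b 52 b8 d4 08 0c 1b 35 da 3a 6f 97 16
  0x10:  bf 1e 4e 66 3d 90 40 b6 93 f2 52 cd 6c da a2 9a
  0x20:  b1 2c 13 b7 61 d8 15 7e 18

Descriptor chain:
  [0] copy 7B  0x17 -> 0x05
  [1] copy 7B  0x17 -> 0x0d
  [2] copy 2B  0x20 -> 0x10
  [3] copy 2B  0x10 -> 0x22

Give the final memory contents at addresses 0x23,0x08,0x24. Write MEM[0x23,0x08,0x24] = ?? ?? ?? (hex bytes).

MEM[0x23,0x08,0x24] = 2c 52 61

D0: mem[0x05..0x0b] <- [b6 93 f2 52 cd 6c da]
D1: mem[0x0d..0x13] <- [b6 93 f2 52 cd 6c da]
D2: mem[0x10..0x11] <- [b1 2c]
D3: mem[0x22..0x23] <- [b1 2c]
query mem[0x23]=0x2c, mem[0x08]=0x52, mem[0x24]=0x61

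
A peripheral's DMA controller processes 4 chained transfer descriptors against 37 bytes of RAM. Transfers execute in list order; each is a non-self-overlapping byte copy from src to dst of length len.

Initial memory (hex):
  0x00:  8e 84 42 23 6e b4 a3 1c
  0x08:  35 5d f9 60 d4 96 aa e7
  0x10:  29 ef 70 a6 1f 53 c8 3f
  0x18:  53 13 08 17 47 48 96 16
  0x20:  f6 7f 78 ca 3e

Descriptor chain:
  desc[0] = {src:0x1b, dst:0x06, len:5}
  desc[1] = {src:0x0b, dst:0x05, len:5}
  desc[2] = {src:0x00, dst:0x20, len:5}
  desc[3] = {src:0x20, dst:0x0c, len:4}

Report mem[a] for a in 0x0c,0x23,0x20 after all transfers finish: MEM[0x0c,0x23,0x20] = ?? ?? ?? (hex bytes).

MEM[0x0c,0x23,0x20] = 8e 23 8e

  after D0: wrote 5B at 0x06 = 1747489616
  after D1: wrote 5B at 0x05 = 60d496aae7
  after D2: wrote 5B at 0x20 = 8e8442236e
  after D3: wrote 4B at 0x0c = 8e844223
query mem[0x0c]=0x8e, mem[0x23]=0x23, mem[0x20]=0x8e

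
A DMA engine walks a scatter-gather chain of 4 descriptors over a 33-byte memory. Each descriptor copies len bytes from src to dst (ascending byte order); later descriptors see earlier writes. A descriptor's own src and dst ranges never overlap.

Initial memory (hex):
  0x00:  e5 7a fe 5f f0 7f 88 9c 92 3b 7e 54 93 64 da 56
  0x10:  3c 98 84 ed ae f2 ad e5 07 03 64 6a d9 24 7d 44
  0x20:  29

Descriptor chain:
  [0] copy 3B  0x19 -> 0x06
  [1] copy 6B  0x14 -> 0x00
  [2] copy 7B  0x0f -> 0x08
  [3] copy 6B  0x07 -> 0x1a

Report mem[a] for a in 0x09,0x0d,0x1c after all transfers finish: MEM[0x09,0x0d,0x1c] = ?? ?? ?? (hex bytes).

[0] 0x19->0x06 len=3 : 03 64 6a
[1] 0x14->0x00 len=6 : ae f2 ad e5 07 03
[2] 0x0f->0x08 len=7 : 56 3c 98 84 ed ae f2
[3] 0x07->0x1a len=6 : 64 56 3c 98 84 ed
query mem[0x09]=0x3c, mem[0x0d]=0xae, mem[0x1c]=0x3c

MEM[0x09,0x0d,0x1c] = 3c ae 3c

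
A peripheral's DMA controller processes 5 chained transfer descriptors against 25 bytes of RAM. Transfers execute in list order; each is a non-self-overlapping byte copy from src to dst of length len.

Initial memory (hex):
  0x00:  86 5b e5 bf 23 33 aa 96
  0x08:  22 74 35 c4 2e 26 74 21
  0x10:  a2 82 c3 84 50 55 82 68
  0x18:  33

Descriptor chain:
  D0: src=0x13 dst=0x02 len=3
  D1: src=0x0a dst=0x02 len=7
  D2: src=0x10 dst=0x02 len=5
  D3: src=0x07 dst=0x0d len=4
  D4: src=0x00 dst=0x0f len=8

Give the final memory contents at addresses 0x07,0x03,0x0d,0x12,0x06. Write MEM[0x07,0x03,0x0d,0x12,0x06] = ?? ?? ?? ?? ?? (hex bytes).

[0] 0x13->0x02 len=3 : 84 50 55
[1] 0x0a->0x02 len=7 : 35 c4 2e 26 74 21 a2
[2] 0x10->0x02 len=5 : a2 82 c3 84 50
[3] 0x07->0x0d len=4 : 21 a2 74 35
[4] 0x00->0x0f len=8 : 86 5b a2 82 c3 84 50 21
query mem[0x07]=0x21, mem[0x03]=0x82, mem[0x0d]=0x21, mem[0x12]=0x82, mem[0x06]=0x50

MEM[0x07,0x03,0x0d,0x12,0x06] = 21 82 21 82 50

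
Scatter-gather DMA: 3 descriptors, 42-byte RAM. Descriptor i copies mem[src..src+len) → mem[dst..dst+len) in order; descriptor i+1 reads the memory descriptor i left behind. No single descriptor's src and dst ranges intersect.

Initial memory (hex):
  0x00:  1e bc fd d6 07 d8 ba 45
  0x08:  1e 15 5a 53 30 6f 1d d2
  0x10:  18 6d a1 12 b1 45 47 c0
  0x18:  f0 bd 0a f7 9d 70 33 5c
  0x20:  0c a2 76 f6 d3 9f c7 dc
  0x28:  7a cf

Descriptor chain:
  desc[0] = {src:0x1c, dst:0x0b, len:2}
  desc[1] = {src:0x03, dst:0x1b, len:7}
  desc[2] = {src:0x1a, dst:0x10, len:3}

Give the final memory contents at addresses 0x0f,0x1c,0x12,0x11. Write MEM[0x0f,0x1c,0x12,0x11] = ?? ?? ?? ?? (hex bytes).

[0] 0x1c->0x0b len=2 : 9d 70
[1] 0x03->0x1b len=7 : d6 07 d8 ba 45 1e 15
[2] 0x1a->0x10 len=3 : 0a d6 07
query mem[0x0f]=0xd2, mem[0x1c]=0x07, mem[0x12]=0x07, mem[0x11]=0xd6

MEM[0x0f,0x1c,0x12,0x11] = d2 07 07 d6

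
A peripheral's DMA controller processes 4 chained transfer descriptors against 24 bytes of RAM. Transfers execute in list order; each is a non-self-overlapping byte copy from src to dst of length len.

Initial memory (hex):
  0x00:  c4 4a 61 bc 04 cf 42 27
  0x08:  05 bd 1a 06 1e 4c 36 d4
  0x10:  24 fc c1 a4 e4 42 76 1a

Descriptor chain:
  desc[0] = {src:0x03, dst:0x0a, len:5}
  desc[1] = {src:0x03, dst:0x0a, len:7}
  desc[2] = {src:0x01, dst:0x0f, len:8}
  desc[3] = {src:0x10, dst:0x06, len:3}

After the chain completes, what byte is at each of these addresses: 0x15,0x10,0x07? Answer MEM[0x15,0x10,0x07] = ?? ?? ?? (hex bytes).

#0 dst[0x0a+5] := {0xbc,0x04,0xcf,0x42,0x27}
#1 dst[0x0a+7] := {0xbc,0x04,0xcf,0x42,0x27,0x05,0xbd}
#2 dst[0x0f+8] := {0x4a,0x61,0xbc,0x04,0xcf,0x42,0x27,0x05}
#3 dst[0x06+3] := {0x61,0xbc,0x04}
query mem[0x15]=0x27, mem[0x10]=0x61, mem[0x07]=0xbc

MEM[0x15,0x10,0x07] = 27 61 bc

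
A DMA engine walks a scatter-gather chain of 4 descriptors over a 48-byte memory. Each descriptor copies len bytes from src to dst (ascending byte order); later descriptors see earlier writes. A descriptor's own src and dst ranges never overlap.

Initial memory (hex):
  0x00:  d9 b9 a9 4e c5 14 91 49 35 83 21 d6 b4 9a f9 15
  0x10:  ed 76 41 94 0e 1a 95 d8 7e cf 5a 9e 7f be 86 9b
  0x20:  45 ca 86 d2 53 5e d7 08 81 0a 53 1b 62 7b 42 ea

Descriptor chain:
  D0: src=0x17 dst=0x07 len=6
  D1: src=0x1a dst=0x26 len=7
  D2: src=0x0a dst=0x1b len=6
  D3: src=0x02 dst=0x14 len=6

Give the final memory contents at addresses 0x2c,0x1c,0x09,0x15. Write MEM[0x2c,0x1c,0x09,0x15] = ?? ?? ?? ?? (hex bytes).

D0: mem[0x07..0x0c] <- [d8 7e cf 5a 9e 7f]
D1: mem[0x26..0x2c] <- [5a 9e 7f be 86 9b 45]
D2: mem[0x1b..0x20] <- [5a 9e 7f 9a f9 15]
D3: mem[0x14..0x19] <- [a9 4e c5 14 91 d8]
query mem[0x2c]=0x45, mem[0x1c]=0x9e, mem[0x09]=0xcf, mem[0x15]=0x4e

MEM[0x2c,0x1c,0x09,0x15] = 45 9e cf 4e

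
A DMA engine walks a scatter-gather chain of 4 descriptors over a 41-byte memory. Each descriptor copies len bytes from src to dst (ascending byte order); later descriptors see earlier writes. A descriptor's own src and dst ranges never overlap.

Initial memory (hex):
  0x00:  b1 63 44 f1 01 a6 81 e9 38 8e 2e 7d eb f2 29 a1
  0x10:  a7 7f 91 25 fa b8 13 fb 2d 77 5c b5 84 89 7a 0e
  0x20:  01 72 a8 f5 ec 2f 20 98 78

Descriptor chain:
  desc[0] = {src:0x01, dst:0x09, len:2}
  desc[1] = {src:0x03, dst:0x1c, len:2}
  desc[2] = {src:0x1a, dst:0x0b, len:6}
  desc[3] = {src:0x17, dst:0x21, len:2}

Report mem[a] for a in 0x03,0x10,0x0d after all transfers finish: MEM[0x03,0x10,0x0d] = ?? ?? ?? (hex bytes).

MEM[0x03,0x10,0x0d] = f1 0e f1

  after D0: wrote 2B at 0x09 = 6344
  after D1: wrote 2B at 0x1c = f101
  after D2: wrote 6B at 0x0b = 5cb5f1017a0e
  after D3: wrote 2B at 0x21 = fb2d
query mem[0x03]=0xf1, mem[0x10]=0x0e, mem[0x0d]=0xf1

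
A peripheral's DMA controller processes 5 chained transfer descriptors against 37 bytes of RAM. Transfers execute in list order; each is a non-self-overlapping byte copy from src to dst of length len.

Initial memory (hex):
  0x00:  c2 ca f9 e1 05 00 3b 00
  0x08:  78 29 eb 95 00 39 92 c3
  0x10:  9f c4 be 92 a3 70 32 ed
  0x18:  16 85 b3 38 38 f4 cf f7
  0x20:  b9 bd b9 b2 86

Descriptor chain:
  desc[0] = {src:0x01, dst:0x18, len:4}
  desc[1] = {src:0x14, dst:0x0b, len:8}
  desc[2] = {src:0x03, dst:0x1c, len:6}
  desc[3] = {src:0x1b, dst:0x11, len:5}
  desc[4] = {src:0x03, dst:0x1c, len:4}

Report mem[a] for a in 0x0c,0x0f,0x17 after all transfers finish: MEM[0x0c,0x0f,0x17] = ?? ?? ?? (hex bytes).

#0 dst[0x18+4] := {0xca,0xf9,0xe1,0x05}
#1 dst[0x0b+8] := {0xa3,0x70,0x32,0xed,0xca,0xf9,0xe1,0x05}
#2 dst[0x1c+6] := {0xe1,0x05,0x00,0x3b,0x00,0x78}
#3 dst[0x11+5] := {0x05,0xe1,0x05,0x00,0x3b}
#4 dst[0x1c+4] := {0xe1,0x05,0x00,0x3b}
query mem[0x0c]=0x70, mem[0x0f]=0xca, mem[0x17]=0xed

MEM[0x0c,0x0f,0x17] = 70 ca ed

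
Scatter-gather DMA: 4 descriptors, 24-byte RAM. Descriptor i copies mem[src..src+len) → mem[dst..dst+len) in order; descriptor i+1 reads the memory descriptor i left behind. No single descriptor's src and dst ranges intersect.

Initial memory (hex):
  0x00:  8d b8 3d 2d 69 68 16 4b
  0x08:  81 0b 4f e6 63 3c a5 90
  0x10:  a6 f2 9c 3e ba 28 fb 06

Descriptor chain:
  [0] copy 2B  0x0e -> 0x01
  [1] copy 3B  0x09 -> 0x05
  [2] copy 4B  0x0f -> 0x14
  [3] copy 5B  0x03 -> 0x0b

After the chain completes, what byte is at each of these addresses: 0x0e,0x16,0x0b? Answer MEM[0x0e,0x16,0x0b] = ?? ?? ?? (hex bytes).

  after D0: wrote 2B at 0x01 = a590
  after D1: wrote 3B at 0x05 = 0b4fe6
  after D2: wrote 4B at 0x14 = 90a6f29c
  after D3: wrote 5B at 0x0b = 2d690b4fe6
query mem[0x0e]=0x4f, mem[0x16]=0xf2, mem[0x0b]=0x2d

MEM[0x0e,0x16,0x0b] = 4f f2 2d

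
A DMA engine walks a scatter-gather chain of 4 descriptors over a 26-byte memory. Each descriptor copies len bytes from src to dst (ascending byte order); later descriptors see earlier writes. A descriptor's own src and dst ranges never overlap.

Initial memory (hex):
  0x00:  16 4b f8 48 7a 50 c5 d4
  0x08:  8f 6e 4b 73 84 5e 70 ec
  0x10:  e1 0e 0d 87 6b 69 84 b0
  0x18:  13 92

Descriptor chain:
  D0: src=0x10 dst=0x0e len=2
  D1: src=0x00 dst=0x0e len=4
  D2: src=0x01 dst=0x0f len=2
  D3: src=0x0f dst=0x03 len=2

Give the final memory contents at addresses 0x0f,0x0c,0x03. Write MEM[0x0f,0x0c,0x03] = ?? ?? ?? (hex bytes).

[0] 0x10->0x0e len=2 : e1 0e
[1] 0x00->0x0e len=4 : 16 4b f8 48
[2] 0x01->0x0f len=2 : 4b f8
[3] 0x0f->0x03 len=2 : 4b f8
query mem[0x0f]=0x4b, mem[0x0c]=0x84, mem[0x03]=0x4b

MEM[0x0f,0x0c,0x03] = 4b 84 4b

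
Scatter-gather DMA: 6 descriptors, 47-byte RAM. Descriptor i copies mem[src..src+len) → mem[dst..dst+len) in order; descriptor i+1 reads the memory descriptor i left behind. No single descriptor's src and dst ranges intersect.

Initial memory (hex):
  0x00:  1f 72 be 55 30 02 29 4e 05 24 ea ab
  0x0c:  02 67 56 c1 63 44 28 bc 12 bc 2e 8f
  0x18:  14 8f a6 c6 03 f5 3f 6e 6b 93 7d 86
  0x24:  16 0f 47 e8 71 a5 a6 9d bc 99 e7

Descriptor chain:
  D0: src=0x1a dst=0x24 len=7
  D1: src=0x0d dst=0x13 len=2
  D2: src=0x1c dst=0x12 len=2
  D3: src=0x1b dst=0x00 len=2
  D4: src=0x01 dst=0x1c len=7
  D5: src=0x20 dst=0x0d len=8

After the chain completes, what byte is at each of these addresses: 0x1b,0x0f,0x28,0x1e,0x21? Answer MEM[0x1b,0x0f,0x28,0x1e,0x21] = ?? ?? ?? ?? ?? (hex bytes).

[0] 0x1a->0x24 len=7 : a6 c6 03 f5 3f 6e 6b
[1] 0x0d->0x13 len=2 : 67 56
[2] 0x1c->0x12 len=2 : 03 f5
[3] 0x1b->0x00 len=2 : c6 03
[4] 0x01->0x1c len=7 : 03 be 55 30 02 29 4e
[5] 0x20->0x0d len=8 : 02 29 4e 86 a6 c6 03 f5
query mem[0x1b]=0xc6, mem[0x0f]=0x4e, mem[0x28]=0x3f, mem[0x1e]=0x55, mem[0x21]=0x29

MEM[0x1b,0x0f,0x28,0x1e,0x21] = c6 4e 3f 55 29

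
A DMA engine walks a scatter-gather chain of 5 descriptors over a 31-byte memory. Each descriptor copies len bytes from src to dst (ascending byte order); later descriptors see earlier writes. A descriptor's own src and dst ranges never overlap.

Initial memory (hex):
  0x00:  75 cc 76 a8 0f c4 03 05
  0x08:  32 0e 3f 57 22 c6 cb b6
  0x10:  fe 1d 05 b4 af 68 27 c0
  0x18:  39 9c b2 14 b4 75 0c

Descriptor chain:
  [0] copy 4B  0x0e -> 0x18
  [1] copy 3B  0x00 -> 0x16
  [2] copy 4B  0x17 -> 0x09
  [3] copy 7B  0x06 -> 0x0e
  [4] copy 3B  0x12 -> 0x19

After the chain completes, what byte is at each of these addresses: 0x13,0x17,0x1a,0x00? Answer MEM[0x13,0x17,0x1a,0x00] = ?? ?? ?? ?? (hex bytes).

MEM[0x13,0x17,0x1a,0x00] = b6 cc b6 75

[0] 0x0e->0x18 len=4 : cb b6 fe 1d
[1] 0x00->0x16 len=3 : 75 cc 76
[2] 0x17->0x09 len=4 : cc 76 b6 fe
[3] 0x06->0x0e len=7 : 03 05 32 cc 76 b6 fe
[4] 0x12->0x19 len=3 : 76 b6 fe
query mem[0x13]=0xb6, mem[0x17]=0xcc, mem[0x1a]=0xb6, mem[0x00]=0x75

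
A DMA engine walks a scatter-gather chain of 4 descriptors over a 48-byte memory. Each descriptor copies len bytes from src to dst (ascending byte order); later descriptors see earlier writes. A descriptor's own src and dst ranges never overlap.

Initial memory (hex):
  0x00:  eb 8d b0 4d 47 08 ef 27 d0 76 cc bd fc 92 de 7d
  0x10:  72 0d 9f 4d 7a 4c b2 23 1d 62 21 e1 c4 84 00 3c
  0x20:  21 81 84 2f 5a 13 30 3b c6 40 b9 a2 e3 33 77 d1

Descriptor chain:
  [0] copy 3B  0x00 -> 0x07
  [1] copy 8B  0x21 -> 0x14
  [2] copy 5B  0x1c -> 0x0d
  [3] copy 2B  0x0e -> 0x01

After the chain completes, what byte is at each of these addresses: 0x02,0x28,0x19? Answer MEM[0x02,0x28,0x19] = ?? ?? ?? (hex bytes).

MEM[0x02,0x28,0x19] = 00 c6 30

D0: mem[0x07..0x09] <- [eb 8d b0]
D1: mem[0x14..0x1b] <- [81 84 2f 5a 13 30 3b c6]
D2: mem[0x0d..0x11] <- [c4 84 00 3c 21]
D3: mem[0x01..0x02] <- [84 00]
query mem[0x02]=0x00, mem[0x28]=0xc6, mem[0x19]=0x30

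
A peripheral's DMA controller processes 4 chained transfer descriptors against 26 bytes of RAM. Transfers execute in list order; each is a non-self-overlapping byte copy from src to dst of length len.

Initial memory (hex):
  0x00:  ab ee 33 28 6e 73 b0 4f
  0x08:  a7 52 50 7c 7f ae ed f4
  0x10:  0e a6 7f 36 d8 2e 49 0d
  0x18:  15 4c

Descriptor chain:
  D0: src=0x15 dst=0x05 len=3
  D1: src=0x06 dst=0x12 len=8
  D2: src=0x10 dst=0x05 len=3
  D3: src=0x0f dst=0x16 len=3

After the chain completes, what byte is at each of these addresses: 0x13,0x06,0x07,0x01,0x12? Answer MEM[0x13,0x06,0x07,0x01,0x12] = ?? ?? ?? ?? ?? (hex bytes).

[0] 0x15->0x05 len=3 : 2e 49 0d
[1] 0x06->0x12 len=8 : 49 0d a7 52 50 7c 7f ae
[2] 0x10->0x05 len=3 : 0e a6 49
[3] 0x0f->0x16 len=3 : f4 0e a6
query mem[0x13]=0x0d, mem[0x06]=0xa6, mem[0x07]=0x49, mem[0x01]=0xee, mem[0x12]=0x49

MEM[0x13,0x06,0x07,0x01,0x12] = 0d a6 49 ee 49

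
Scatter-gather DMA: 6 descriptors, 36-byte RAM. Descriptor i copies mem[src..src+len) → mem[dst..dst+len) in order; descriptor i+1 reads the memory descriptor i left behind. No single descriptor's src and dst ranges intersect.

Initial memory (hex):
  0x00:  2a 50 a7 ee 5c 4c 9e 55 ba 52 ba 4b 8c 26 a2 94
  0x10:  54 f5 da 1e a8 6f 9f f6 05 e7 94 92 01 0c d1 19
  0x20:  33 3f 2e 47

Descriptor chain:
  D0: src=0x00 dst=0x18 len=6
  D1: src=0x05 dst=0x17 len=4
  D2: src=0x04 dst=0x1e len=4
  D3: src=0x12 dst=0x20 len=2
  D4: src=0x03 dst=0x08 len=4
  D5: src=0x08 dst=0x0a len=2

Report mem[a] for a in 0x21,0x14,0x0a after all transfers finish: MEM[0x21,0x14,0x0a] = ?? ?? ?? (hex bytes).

#0 dst[0x18+6] := {0x2a,0x50,0xa7,0xee,0x5c,0x4c}
#1 dst[0x17+4] := {0x4c,0x9e,0x55,0xba}
#2 dst[0x1e+4] := {0x5c,0x4c,0x9e,0x55}
#3 dst[0x20+2] := {0xda,0x1e}
#4 dst[0x08+4] := {0xee,0x5c,0x4c,0x9e}
#5 dst[0x0a+2] := {0xee,0x5c}
query mem[0x21]=0x1e, mem[0x14]=0xa8, mem[0x0a]=0xee

MEM[0x21,0x14,0x0a] = 1e a8 ee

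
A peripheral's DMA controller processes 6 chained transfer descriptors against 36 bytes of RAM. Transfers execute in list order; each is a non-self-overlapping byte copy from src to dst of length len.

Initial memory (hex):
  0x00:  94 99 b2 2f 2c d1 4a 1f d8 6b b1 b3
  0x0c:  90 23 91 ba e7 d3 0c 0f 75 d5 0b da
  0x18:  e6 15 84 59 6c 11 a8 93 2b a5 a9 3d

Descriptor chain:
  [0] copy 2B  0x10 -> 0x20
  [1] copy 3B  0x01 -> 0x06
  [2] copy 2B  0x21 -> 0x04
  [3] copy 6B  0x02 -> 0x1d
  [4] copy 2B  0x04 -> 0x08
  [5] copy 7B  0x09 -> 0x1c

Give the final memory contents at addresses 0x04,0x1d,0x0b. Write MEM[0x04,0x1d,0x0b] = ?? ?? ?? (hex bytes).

  after D0: wrote 2B at 0x20 = e7d3
  after D1: wrote 3B at 0x06 = 99b22f
  after D2: wrote 2B at 0x04 = d3a9
  after D3: wrote 6B at 0x1d = b22fd3a999b2
  after D4: wrote 2B at 0x08 = d3a9
  after D5: wrote 7B at 0x1c = a9b1b3902391ba
query mem[0x04]=0xd3, mem[0x1d]=0xb1, mem[0x0b]=0xb3

MEM[0x04,0x1d,0x0b] = d3 b1 b3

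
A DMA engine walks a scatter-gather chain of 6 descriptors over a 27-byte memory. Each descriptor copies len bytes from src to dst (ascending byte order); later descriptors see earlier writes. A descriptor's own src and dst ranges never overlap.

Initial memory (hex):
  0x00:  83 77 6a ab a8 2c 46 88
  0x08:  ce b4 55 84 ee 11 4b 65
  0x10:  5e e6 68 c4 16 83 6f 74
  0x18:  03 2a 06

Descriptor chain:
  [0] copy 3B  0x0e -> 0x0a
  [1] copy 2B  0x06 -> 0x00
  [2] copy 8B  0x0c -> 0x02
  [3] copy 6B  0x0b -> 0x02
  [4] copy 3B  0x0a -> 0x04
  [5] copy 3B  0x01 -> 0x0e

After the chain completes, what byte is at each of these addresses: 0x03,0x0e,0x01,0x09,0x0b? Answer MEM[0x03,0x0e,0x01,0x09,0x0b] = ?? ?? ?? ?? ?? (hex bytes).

  after D0: wrote 3B at 0x0a = 4b655e
  after D1: wrote 2B at 0x00 = 4688
  after D2: wrote 8B at 0x02 = 5e114b655ee668c4
  after D3: wrote 6B at 0x02 = 655e114b655e
  after D4: wrote 3B at 0x04 = 4b655e
  after D5: wrote 3B at 0x0e = 88655e
query mem[0x03]=0x5e, mem[0x0e]=0x88, mem[0x01]=0x88, mem[0x09]=0xc4, mem[0x0b]=0x65

MEM[0x03,0x0e,0x01,0x09,0x0b] = 5e 88 88 c4 65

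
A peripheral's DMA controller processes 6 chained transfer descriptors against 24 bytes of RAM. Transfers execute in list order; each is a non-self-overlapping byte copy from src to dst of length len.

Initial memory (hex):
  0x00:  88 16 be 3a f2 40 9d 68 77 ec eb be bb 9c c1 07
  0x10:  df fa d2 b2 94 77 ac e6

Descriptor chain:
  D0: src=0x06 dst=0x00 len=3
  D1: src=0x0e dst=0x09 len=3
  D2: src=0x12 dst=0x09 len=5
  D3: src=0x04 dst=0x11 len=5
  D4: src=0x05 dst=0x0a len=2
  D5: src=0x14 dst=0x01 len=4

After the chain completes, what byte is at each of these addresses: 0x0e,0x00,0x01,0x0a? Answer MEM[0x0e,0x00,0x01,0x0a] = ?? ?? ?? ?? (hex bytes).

MEM[0x0e,0x00,0x01,0x0a] = c1 9d 68 40

D0: mem[0x00..0x02] <- [9d 68 77]
D1: mem[0x09..0x0b] <- [c1 07 df]
D2: mem[0x09..0x0d] <- [d2 b2 94 77 ac]
D3: mem[0x11..0x15] <- [f2 40 9d 68 77]
D4: mem[0x0a..0x0b] <- [40 9d]
D5: mem[0x01..0x04] <- [68 77 ac e6]
query mem[0x0e]=0xc1, mem[0x00]=0x9d, mem[0x01]=0x68, mem[0x0a]=0x40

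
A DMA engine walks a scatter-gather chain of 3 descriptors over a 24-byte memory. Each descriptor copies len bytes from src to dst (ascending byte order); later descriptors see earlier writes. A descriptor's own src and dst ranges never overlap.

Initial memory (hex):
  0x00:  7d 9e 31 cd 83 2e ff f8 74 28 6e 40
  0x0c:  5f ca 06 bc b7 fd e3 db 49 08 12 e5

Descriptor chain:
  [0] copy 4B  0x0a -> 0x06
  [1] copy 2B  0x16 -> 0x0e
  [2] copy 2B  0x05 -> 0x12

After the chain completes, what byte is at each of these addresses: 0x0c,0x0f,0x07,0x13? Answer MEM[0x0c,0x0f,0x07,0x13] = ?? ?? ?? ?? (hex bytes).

MEM[0x0c,0x0f,0x07,0x13] = 5f e5 40 6e

  after D0: wrote 4B at 0x06 = 6e405fca
  after D1: wrote 2B at 0x0e = 12e5
  after D2: wrote 2B at 0x12 = 2e6e
query mem[0x0c]=0x5f, mem[0x0f]=0xe5, mem[0x07]=0x40, mem[0x13]=0x6e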